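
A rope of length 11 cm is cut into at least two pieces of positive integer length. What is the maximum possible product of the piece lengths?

Fill prod[k] for k=2..11: at each k try every first piece i and multiply by the better of (k−i) uncut or prod[k−i].
prod[2] = 1·max(1,0) = 1·1 = 1
prod[3] = max(1·2, 2·1) = 2
prod[4] = max(1·3, 2·2, 3·1) = 4
prod[5] = max(1·4, 2·3, 3·2, 4·1) = 6
prod[6] = max(1·6, 2·4, 3·3, 4·2, 5·1) = 9
prod[7] = max(1·9, 2·6, 3·4, 4·3, 5·2, 6·1) = 12
prod[8] = max(1·12, 2·9, 3·6, …, 6·2, 7·1) = 18
prod[9] = max(1·18, 2·12, 3·9, …, 7·2, 8·1) = 27
prod[10] = max(1·27, 2·18, 3·12, …, 8·2, 9·1) = 36
prod[11] = max(1·36, 2·27, 3·18, …, 9·2, 10·1) = 54
One optimal split: 3 + 3 + 3 + 2; product 3·3·3·2 = 54.

54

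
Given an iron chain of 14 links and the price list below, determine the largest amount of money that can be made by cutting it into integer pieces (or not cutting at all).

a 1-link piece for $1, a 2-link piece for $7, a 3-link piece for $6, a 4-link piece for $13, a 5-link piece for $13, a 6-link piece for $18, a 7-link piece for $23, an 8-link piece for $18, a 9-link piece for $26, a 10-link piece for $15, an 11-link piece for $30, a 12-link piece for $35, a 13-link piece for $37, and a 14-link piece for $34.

49

Let R[k] be the best obtainable value from length k. For each k, try every first piece i and keep the best of price[i] + R[k−i].
R[1] = 1
R[2] = max(1+1, 7+0) = 7
R[3] = max(1+7, 7+1, 6+0) = 8
R[4] = max(1+8, 7+7, 6+1, 13+0) = 14
R[5] = max(1+14, 7+8, 6+7, 13+1, 13+0) = 15
R[6] = max(1+15, 7+14, 6+8, 13+7, 13+1, 18+0) = 21
R[7] = max(1+21, 7+15, 6+14, …, 18+1, 23+0) = 23
R[8] = max(1+23, 7+21, 6+15, …, 23+1, 18+0) = 28
R[9] = max(1+28, 7+23, 6+21, …, 18+1, 26+0) = 30
R[10] = max(1+30, 7+28, 6+23, …, 26+1, 15+0) = 35
R[11] = max(1+35, 7+30, 6+28, …, 15+1, 30+0) = 37
R[12] = max(1+37, 7+35, 6+30, …, 30+1, 35+0) = 42
R[13] = max(1+42, 7+37, 6+35, …, 35+1, 37+0) = 44
R[14] = max(1+44, 7+42, 6+37, …, 37+1, 34+0) = 49
One optimal cutting: 2 + 2 + 2 + 2 + 2 + 2 + 2 → $7 + $7 + $7 + $7 + $7 + $7 + $7 = $49.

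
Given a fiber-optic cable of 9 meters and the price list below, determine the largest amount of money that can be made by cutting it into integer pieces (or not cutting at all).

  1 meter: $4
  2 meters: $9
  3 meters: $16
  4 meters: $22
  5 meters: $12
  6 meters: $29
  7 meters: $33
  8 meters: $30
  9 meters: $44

48

Build v[k] bottom-up: v[k] = max over allowed piece i of (p[i] + v[k−i]).
v[1] = 4
v[2] = max(4+4, 9+0) = 9
v[3] = max(4+9, 9+4, 16+0) = 16
v[4] = max(4+16, 9+9, 16+4, 22+0) = 22
v[5] = max(4+22, 9+16, 16+9, 22+4, 12+0) = 26
v[6] = max(4+26, 9+22, 16+16, 22+9, 12+4, 29+0) = 32
v[7] = max(4+32, 9+26, 16+22, …, 29+4, 33+0) = 38
v[8] = max(4+38, 9+32, 16+26, …, 33+4, 30+0) = 44
v[9] = max(4+44, 9+38, 16+32, …, 30+4, 44+0) = 48
One optimal cutting: 4 + 4 + 1 → $22 + $22 + $4 = $48.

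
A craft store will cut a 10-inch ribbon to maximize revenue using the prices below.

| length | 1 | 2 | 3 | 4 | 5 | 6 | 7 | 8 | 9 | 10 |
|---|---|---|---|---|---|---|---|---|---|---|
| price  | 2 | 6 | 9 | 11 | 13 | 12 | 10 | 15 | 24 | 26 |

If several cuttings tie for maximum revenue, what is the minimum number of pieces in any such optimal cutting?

Consider every possible first cut. r[k] is the best of p[i]+r[k−i] over all sellable i≤k.
r[1] = 2
r[2] = max(2+2, 6+0) = 6
r[3] = max(2+6, 6+2, 9+0) = 9
r[4] = max(2+9, 6+6, 9+2, 11+0) = 12
r[5] = max(2+12, 6+9, 9+6, 11+2, 13+0) = 15
r[6] = max(2+15, 6+12, 9+9, 11+6, 13+2, 12+0) = 18
r[7] = max(2+18, 6+15, 9+12, …, 12+2, 10+0) = 21
r[8] = max(2+21, 6+18, 9+15, …, 10+2, 15+0) = 24
r[9] = max(2+24, 6+21, 9+18, …, 15+2, 24+0) = 27
r[10] = max(2+27, 6+24, 9+21, …, 24+2, 26+0) = 30
Maximum revenue is ¢30.
Now minimize piece count subject to staying optimal: for each k, pieces[k] = 1 + min over i with p[i]+r[k−i]=r[k] of pieces[k−i].
pieces[7] = 3
pieces[8] = 3
pieces[9] = 3
pieces[10] = 4

4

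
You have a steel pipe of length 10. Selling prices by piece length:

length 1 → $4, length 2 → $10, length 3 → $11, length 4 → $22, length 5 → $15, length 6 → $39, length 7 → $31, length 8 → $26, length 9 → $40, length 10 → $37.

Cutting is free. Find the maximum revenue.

61

Let r[k] be the best obtainable value from length k. For each k, try every first piece i and keep the best of price[i] + r[k−i].
r[1] = 4
r[2] = max(4+4, 10+0) = 10
r[3] = max(4+10, 10+4, 11+0) = 14
r[4] = max(4+14, 10+10, 11+4, 22+0) = 22
r[5] = max(4+22, 10+14, 11+10, 22+4, 15+0) = 26
r[6] = max(4+26, 10+22, 11+14, 22+10, 15+4, 39+0) = 39
r[7] = max(4+39, 10+26, 11+22, …, 39+4, 31+0) = 43
r[8] = max(4+43, 10+39, 11+26, …, 31+4, 26+0) = 49
r[9] = max(4+49, 10+43, 11+39, …, 26+4, 40+0) = 53
r[10] = max(4+53, 10+49, 11+43, …, 40+4, 37+0) = 61
One optimal cutting: 6 + 4 → $39 + $22 = $61.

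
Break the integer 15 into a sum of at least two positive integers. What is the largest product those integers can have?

Fill f[k] for k=2..15: at each k try every first piece i and multiply by the better of (k−i) uncut or f[k−i].
f[2] = 1×max(1,0) = 1×1 = 1
f[3] = 1×max(2,1) = 1×2 = 2
f[4] = 2×max(2,1) = 2×2 = 4
f[5] = 2×max(3,2) = 2×3 = 6
f[6] = 3×max(3,2) = 3×3 = 9
f[7] = 2×max(5,6) = 2×6 = 12
f[8] = 2×max(6,9) = 2×9 = 18
f[9] = 3×max(6,9) = 3×9 = 27
f[10] = 2×max(8,18) = 2×18 = 36
f[11] = 2×max(9,27) = 2×27 = 54
f[12] = 3×max(9,27) = 3×27 = 81
f[13] = 2×max(11,54) = 2×54 = 108
f[14] = 2×max(12,81) = 2×81 = 162
f[15] = 3×max(12,81) = 3×81 = 243
One optimal split: 3 + 3 + 3 + 3 + 3; product 3×3×3×3×3 = 243.

243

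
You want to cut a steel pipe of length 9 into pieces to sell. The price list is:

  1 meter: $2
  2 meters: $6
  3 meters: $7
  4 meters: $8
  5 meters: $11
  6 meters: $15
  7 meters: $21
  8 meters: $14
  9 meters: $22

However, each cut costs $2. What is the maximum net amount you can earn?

25

Consider every possible first cut. net[k] is the best of p[i]+net[k−i] over all sellable i≤k, charging 2 whenever i<k.
net[1] = 2
net[2] = 6
net[3] = 7
net[4] = 10  (first piece 2, then net[2]=6)
net[5] = 11  (first piece 2, then net[3]=7)
net[6] = 15
net[7] = 21
net[8] = 21  (first piece 1, then net[7]=21)
net[9] = 25  (first piece 2, then net[7]=21)
One optimal plan: pieces 7 + 2 (1 cut) → $27 − $2 = $25.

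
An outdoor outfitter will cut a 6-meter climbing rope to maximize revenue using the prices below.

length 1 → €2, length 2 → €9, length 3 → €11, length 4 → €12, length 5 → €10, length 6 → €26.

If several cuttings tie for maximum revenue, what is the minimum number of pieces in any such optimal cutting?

Consider every possible first cut. r[k] is the best of p[i]+r[k−i] over all sellable i≤k.
r[1] = 2
r[2] = 9
r[3] = 11  (first piece 1, then r[2]=9)
r[4] = 18  (first piece 2, then r[2]=9)
r[5] = 20  (first piece 1, then r[4]=18)
r[6] = 27  (first piece 2, then r[4]=18)
Maximum revenue is €27.
Now minimize piece count subject to staying optimal: for each k, pieces[k] = 1 + min over i with p[i]+r[k−i]=r[k] of pieces[k−i].
pieces[3] = 1
pieces[4] = 2
pieces[5] = 2
pieces[6] = 3

3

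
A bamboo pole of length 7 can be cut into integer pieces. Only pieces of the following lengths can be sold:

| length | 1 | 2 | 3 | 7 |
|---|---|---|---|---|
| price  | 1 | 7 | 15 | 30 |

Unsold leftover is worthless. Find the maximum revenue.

31

Consider every possible first cut. r[k] is the best of p[i]+r[k−i] over all sellable i≤k.
r[1] = 1
r[2] = 7
r[3] = 15
r[4] = 16  (first piece 1, then r[3]=15)
r[5] = 22  (first piece 2, then r[3]=15)
r[6] = 30  (first piece 3, then r[3]=15)
r[7] = 31  (first piece 1, then r[6]=30)
One optimal cutting: 3 + 3 + 1 → $31.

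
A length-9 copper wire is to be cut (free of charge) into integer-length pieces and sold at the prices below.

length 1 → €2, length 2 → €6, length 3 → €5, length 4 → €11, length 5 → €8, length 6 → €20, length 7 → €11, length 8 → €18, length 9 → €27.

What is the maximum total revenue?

28

Let R[k] be the best obtainable value from length k. For each k, try every first piece i and keep the best of price[i] + R[k−i].
R[1] = 2
R[2] = 6
R[3] = 8  (first piece 1, then R[2]=6)
R[4] = 12  (first piece 2, then R[2]=6)
R[5] = 14  (first piece 1, then R[4]=12)
R[6] = 20
R[7] = 22  (first piece 1, then R[6]=20)
R[8] = 26  (first piece 2, then R[6]=20)
R[9] = 28  (first piece 1, then R[8]=26)
One optimal cutting: 6 + 2 + 1 → €20 + €6 + €2 = €28.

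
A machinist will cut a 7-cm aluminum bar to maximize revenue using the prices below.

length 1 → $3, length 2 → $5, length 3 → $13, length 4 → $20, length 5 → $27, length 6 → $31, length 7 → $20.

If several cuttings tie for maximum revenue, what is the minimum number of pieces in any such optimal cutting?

Consider every possible first cut. r[k] is the best of p[i]+r[k−i] over all sellable i≤k.
r[1] = 3
r[2] = 6  (first piece 1, then r[1]=3)
r[3] = 13
r[4] = 20
r[5] = 27
r[6] = 31
r[7] = 34  (first piece 1, then r[6]=31)
Maximum revenue is $34.
Now minimize piece count subject to staying optimal: for each k, pieces[k] = 1 + min over i with p[i]+r[k−i]=r[k] of pieces[k−i].
pieces[4] = 1
pieces[5] = 1
pieces[6] = 1
pieces[7] = 2

2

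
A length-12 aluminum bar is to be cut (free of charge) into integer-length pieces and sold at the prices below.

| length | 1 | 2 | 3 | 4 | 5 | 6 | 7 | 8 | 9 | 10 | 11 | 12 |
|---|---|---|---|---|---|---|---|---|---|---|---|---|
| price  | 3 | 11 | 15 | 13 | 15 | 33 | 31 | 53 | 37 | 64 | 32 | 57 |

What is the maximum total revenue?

Consider every possible first cut. R[k] is the best of p[i]+R[k−i] over all sellable i≤k.
R[1] = 3
R[2] = 11
R[3] = 15
R[4] = 22  (first piece 2, then R[2]=11)
R[5] = 26  (first piece 2, then R[3]=15)
R[6] = 33  (first piece 2, then R[4]=22)
R[7] = 37  (first piece 2, then R[5]=26)
R[8] = 53
R[9] = 56  (first piece 1, then R[8]=53)
R[10] = 64  (first piece 2, then R[8]=53)
R[11] = 68  (first piece 3, then R[8]=53)
R[12] = 75  (first piece 2, then R[10]=64)
One optimal cutting: 8 + 2 + 2 → $53 + $11 + $11 = $75.

75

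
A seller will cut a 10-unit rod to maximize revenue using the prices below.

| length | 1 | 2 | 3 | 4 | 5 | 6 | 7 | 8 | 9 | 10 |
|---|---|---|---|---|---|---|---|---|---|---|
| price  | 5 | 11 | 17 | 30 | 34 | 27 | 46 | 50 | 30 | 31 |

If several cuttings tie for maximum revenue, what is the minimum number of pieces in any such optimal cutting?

Consider every possible first cut. r[k] is the best of p[i]+r[k−i] over all sellable i≤k.
r[1] = 5
r[2] = max(5+5, 11+0) = 11
r[3] = max(5+11, 11+5, 17+0) = 17
r[4] = max(5+17, 11+11, 17+5, 30+0) = 30
r[5] = max(5+30, 11+17, 17+11, 30+5, 34+0) = 35
r[6] = max(5+35, 11+30, 17+17, 30+11, 34+5, 27+0) = 41
r[7] = max(5+41, 11+35, 17+30, …, 27+5, 46+0) = 47
r[8] = max(5+47, 11+41, 17+35, …, 46+5, 50+0) = 60
r[9] = max(5+60, 11+47, 17+41, …, 50+5, 30+0) = 65
r[10] = max(5+65, 11+60, 17+47, …, 30+5, 31+0) = 71
Maximum revenue is €71.
Now minimize piece count subject to staying optimal: for each k, pieces[k] = 1 + min over i with p[i]+r[k−i]=r[k] of pieces[k−i].
pieces[7] = 2
pieces[8] = 2
pieces[9] = 3
pieces[10] = 3

3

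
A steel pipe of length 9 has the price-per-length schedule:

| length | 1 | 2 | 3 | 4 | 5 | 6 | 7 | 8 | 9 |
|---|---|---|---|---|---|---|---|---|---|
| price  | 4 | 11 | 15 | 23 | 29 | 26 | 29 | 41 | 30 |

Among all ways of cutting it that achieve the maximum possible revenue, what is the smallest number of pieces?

Consider every possible first cut. r[k] is the best of p[i]+r[k−i] over all sellable i≤k.
r[1] = 4
r[2] = max(4+4, 11+0) = 11
r[3] = max(4+11, 11+4, 15+0) = 15
r[4] = max(4+15, 11+11, 15+4, 23+0) = 23
r[5] = max(4+23, 11+15, 15+11, 23+4, 29+0) = 29
r[6] = max(4+29, 11+23, 15+15, 23+11, 29+4, 26+0) = 34
r[7] = max(4+34, 11+29, 15+23, …, 26+4, 29+0) = 40
r[8] = max(4+40, 11+34, 15+29, …, 29+4, 41+0) = 46
r[9] = max(4+46, 11+40, 15+34, …, 41+4, 30+0) = 52
Maximum revenue is $52.
Now minimize piece count subject to staying optimal: for each k, pieces[k] = 1 + min over i with p[i]+r[k−i]=r[k] of pieces[k−i].
pieces[6] = 2
pieces[7] = 2
pieces[8] = 2
pieces[9] = 2

2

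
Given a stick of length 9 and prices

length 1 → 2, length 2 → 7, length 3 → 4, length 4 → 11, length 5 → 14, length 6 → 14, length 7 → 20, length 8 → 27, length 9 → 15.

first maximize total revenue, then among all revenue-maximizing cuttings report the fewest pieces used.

Build r[k] bottom-up: r[k] = max over allowed piece i of (p[i] + r[k−i]).
r[1] = 2
r[2] = 7
r[3] = 9  (first piece 1, then r[2]=7)
r[4] = 14  (first piece 2, then r[2]=7)
r[5] = 16  (first piece 1, then r[4]=14)
r[6] = 21  (first piece 2, then r[4]=14)
r[7] = 23  (first piece 1, then r[6]=21)
r[8] = 28  (first piece 2, then r[6]=21)
r[9] = 30  (first piece 1, then r[8]=28)
Maximum revenue is 30.
Now minimize piece count subject to staying optimal: for each k, pieces[k] = 1 + min over i with p[i]+r[k−i]=r[k] of pieces[k−i].
pieces[6] = 3
pieces[7] = 4
pieces[8] = 4
pieces[9] = 5

5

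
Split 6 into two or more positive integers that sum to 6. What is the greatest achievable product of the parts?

Let f[k] be the best product for length k (with at least one cut). For each first piece i, the rest contributes max(k−i, f[k−i]).
f[2] = 1·max(1,0) = 1·1 = 1
f[3] = max(1·2, 2·1) = 2
f[4] = max(1·3, 2·2, 3·1) = 4
f[5] = max(1·4, 2·3, 3·2, 4·1) = 6
f[6] = max(1·6, 2·4, 3·3, 4·2, 5·1) = 9
One optimal split: 3 + 3; product 3·3 = 9.

9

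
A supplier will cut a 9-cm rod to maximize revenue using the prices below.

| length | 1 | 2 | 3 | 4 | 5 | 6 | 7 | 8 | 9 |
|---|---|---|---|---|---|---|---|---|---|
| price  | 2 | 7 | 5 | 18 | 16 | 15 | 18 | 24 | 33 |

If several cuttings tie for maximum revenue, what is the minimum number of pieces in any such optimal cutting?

3

Consider every possible first cut. r[k] is the best of p[i]+r[k−i] over all sellable i≤k.
r[1] = 2
r[2] = max(2+2, 7+0) = 7
r[3] = max(2+7, 7+2, 5+0) = 9
r[4] = max(2+9, 7+7, 5+2, 18+0) = 18
r[5] = max(2+18, 7+9, 5+7, 18+2, 16+0) = 20
r[6] = max(2+20, 7+18, 5+9, 18+7, 16+2, 15+0) = 25
r[7] = max(2+25, 7+20, 5+18, …, 15+2, 18+0) = 27
r[8] = max(2+27, 7+25, 5+20, …, 18+2, 24+0) = 36
r[9] = max(2+36, 7+27, 5+25, …, 24+2, 33+0) = 38
Maximum revenue is $38.
Now minimize piece count subject to staying optimal: for each k, pieces[k] = 1 + min over i with p[i]+r[k−i]=r[k] of pieces[k−i].
pieces[6] = 2
pieces[7] = 3
pieces[8] = 2
pieces[9] = 3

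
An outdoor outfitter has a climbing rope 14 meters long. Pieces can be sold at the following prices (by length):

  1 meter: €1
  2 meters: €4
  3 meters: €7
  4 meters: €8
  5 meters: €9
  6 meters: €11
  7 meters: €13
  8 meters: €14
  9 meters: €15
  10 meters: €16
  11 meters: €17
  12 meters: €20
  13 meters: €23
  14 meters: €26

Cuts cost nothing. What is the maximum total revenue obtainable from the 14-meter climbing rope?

Consider every possible first cut. R[k] is the best of p[i]+R[k−i] over all sellable i≤k.
R[1] = 1
R[2] = max(1+1, 4+0) = 4
R[3] = max(1+4, 4+1, 7+0) = 7
R[4] = max(1+7, 4+4, 7+1, 8+0) = 8
R[5] = max(1+8, 4+7, 7+4, 8+1, 9+0) = 11
R[6] = max(1+11, 4+8, 7+7, 8+4, 9+1, 11+0) = 14
R[7] = max(1+14, 4+11, 7+8, …, 11+1, 13+0) = 15
R[8] = max(1+15, 4+14, 7+11, …, 13+1, 14+0) = 18
R[9] = max(1+18, 4+15, 7+14, …, 14+1, 15+0) = 21
R[10] = max(1+21, 4+18, 7+15, …, 15+1, 16+0) = 22
R[11] = max(1+22, 4+21, 7+18, …, 16+1, 17+0) = 25
R[12] = max(1+25, 4+22, 7+21, …, 17+1, 20+0) = 28
R[13] = max(1+28, 4+25, 7+22, …, 20+1, 23+0) = 29
R[14] = max(1+29, 4+28, 7+25, …, 23+1, 26+0) = 32
One optimal cutting: 3 + 3 + 3 + 3 + 2 → €7 + €7 + €7 + €7 + €4 = €32.

32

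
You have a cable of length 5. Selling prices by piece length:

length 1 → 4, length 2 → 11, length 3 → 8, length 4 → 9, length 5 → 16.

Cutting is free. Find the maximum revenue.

26

Let best[k] be the best obtainable value from length k. For each k, try every first piece i and keep the best of price[i] + best[k−i].
best[1] = 4
best[2] = max(4+4, 11+0) = 11
best[3] = max(4+11, 11+4, 8+0) = 15
best[4] = max(4+15, 11+11, 8+4, 9+0) = 22
best[5] = max(4+22, 11+15, 8+11, 9+4, 16+0) = 26
One optimal cutting: 2 + 2 + 1 → 11 + 11 + 4 = 26.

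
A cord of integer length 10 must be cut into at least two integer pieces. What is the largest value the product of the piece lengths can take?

36

Let prod[k] be the best product for length k (with at least one cut). For each first piece i, the rest contributes max(k−i, prod[k−i]).
prod[2] = 1×max(1,0) = 1×1 = 1
prod[3] = 1×max(2,1) = 1×2 = 2
prod[4] = 2×max(2,1) = 2×2 = 4
prod[5] = 2×max(3,2) = 2×3 = 6
prod[6] = 3×max(3,2) = 3×3 = 9
prod[7] = 2×max(5,6) = 2×6 = 12
prod[8] = 2×max(6,9) = 2×9 = 18
prod[9] = 3×max(6,9) = 3×9 = 27
prod[10] = 2×max(8,18) = 2×18 = 36
One optimal split: 3 + 3 + 2 + 2; product 3×3×2×2 = 36.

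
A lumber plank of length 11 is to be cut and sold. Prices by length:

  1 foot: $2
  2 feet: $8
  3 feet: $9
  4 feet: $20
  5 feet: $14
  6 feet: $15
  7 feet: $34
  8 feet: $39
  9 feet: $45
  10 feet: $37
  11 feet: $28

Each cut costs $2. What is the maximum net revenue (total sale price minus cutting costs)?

Let r[k] be the best obtainable value from length k. For each k, try every first piece i and keep the best of price[i] + r[k−i] minus the 2 cut fee when i<k.
r[1] = 2
r[2] = max(2+2-2, 8+0) = 8
r[3] = max(2+8-2, 8+2-2, 9+0) = 9
r[4] = max(2+9-2, 8+8-2, 9+2-2, 20+0) = 20
r[5] = max(2+20-2, 8+9-2, 9+8-2, 20+2-2, 14+0) = 20
r[6] = max(2+20-2, 8+20-2, 9+9-2, 20+8-2, 14+2-2, 15+0) = 26
r[7] = max(2+26-2, 8+20-2, 9+20-2, …, 15+2-2, 34+0) = 34
r[8] = max(2+34-2, 8+26-2, 9+20-2, …, 34+2-2, 39+0) = 39
r[9] = max(2+39-2, 8+34-2, 9+26-2, …, 39+2-2, 45+0) = 45
r[10] = max(2+45-2, 8+39-2, 9+34-2, …, 45+2-2, 37+0) = 45
r[11] = max(2+45-2, 8+45-2, 9+39-2, …, 37+2-2, 28+0) = 52
One optimal plan: pieces 7 + 4 (1 cut) → $54 − $2 = $52.

52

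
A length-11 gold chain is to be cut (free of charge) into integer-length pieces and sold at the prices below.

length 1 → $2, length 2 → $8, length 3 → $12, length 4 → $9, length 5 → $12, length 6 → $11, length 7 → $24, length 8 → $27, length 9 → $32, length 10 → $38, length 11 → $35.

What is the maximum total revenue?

Consider every possible first cut. best[k] is the best of p[i]+best[k−i] over all sellable i≤k.
best[1] = 2
best[2] = 8
best[3] = 12
best[4] = 16  (first piece 2, then best[2]=8)
best[5] = 20  (first piece 2, then best[3]=12)
best[6] = 24  (first piece 2, then best[4]=16)
best[7] = 28  (first piece 2, then best[5]=20)
best[8] = 32  (first piece 2, then best[6]=24)
best[9] = 36  (first piece 2, then best[7]=28)
best[10] = 40  (first piece 2, then best[8]=32)
best[11] = 44  (first piece 2, then best[9]=36)
One optimal cutting: 3 + 2 + 2 + 2 + 2 → $12 + $8 + $8 + $8 + $8 = $44.

44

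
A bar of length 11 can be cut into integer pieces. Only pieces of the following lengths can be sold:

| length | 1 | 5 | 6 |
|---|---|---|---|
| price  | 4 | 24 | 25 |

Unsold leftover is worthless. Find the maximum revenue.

Let best[k] be the best obtainable value from length k. For each k, try every first piece i and keep the best of price[i] + best[k−i].
best[1] = 4
best[2] = 8  (first piece 1, then best[1]=4)
best[3] = 12  (first piece 1, then best[2]=8)
best[4] = 16  (first piece 1, then best[3]=12)
best[5] = max(4+16, 24+0) = 24
best[6] = max(4+24, 24+4, 25+0) = 28
best[7] = max(4+28, 24+8, 25+4) = 32
best[8] = max(4+32, 24+12, 25+8) = 36
best[9] = max(4+36, 24+16, 25+12) = 40
best[10] = max(4+40, 24+24, 25+16) = 48
best[11] = max(4+48, 24+28, 25+24) = 52
One optimal cutting: 5 + 5 + 1 → €52.

52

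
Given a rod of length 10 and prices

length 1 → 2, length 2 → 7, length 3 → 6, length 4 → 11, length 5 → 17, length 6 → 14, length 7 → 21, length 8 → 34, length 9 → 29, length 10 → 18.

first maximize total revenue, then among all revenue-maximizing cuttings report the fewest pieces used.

2

Let r[k] be the best obtainable value from length k. For each k, try every first piece i and keep the best of price[i] + r[k−i].
r[1] = 2
r[2] = 7
r[3] = 9  (first piece 1, then r[2]=7)
r[4] = 14  (first piece 2, then r[2]=7)
r[5] = 17
r[6] = 21  (first piece 2, then r[4]=14)
r[7] = 24  (first piece 2, then r[5]=17)
r[8] = 34
r[9] = 36  (first piece 1, then r[8]=34)
r[10] = 41  (first piece 2, then r[8]=34)
Maximum revenue is 41.
Now minimize piece count subject to staying optimal: for each k, pieces[k] = 1 + min over i with p[i]+r[k−i]=r[k] of pieces[k−i].
pieces[7] = 2
pieces[8] = 1
pieces[9] = 2
pieces[10] = 2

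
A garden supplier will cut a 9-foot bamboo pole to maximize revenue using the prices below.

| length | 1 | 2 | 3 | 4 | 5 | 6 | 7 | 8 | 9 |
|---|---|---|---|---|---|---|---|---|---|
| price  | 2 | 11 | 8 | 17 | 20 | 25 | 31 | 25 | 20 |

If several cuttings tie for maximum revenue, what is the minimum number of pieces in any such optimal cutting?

5

Build r[k] bottom-up: r[k] = max over allowed piece i of (p[i] + r[k−i]).
r[1] = 2
r[2] = max(2+2, 11+0) = 11
r[3] = max(2+11, 11+2, 8+0) = 13
r[4] = max(2+13, 11+11, 8+2, 17+0) = 22
r[5] = max(2+22, 11+13, 8+11, 17+2, 20+0) = 24
r[6] = max(2+24, 11+22, 8+13, 17+11, 20+2, 25+0) = 33
r[7] = max(2+33, 11+24, 8+22, …, 25+2, 31+0) = 35
r[8] = max(2+35, 11+33, 8+24, …, 31+2, 25+0) = 44
r[9] = max(2+44, 11+35, 8+33, …, 25+2, 20+0) = 46
Maximum revenue is $46.
Now minimize piece count subject to staying optimal: for each k, pieces[k] = 1 + min over i with p[i]+r[k−i]=r[k] of pieces[k−i].
pieces[6] = 3
pieces[7] = 4
pieces[8] = 4
pieces[9] = 5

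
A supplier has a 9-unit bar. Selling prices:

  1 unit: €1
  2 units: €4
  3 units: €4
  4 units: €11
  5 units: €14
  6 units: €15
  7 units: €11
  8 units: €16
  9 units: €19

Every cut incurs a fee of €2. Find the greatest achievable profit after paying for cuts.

23

Build r[k] bottom-up: r[k] = max over allowed piece i of (p[i] + r[k−i]) − 2 per cut.
r[1] = 1
r[2] = 4
r[3] = 4
r[4] = 11
r[5] = 14
r[6] = 15
r[7] = 16  (first piece 2, then r[5]=14)
r[8] = 20  (first piece 4, then r[4]=11)
r[9] = 23  (first piece 4, then r[5]=14)
One optimal plan: pieces 5 + 4 (1 cut) → €25 − €2 = €23.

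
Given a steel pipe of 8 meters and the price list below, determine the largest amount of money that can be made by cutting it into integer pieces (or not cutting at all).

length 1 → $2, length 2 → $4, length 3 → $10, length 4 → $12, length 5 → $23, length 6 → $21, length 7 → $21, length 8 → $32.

33

Build R[k] bottom-up: R[k] = max over allowed piece i of (p[i] + R[k−i]).
R[1] = 2
R[2] = max(2+2, 4+0) = 4
R[3] = max(2+4, 4+2, 10+0) = 10
R[4] = max(2+10, 4+4, 10+2, 12+0) = 12
R[5] = max(2+12, 4+10, 10+4, 12+2, 23+0) = 23
R[6] = max(2+23, 4+12, 10+10, 12+4, 23+2, 21+0) = 25
R[7] = max(2+25, 4+23, 10+12, …, 21+2, 21+0) = 27
R[8] = max(2+27, 4+25, 10+23, …, 21+2, 32+0) = 33
One optimal cutting: 5 + 3 → $23 + $10 = $33.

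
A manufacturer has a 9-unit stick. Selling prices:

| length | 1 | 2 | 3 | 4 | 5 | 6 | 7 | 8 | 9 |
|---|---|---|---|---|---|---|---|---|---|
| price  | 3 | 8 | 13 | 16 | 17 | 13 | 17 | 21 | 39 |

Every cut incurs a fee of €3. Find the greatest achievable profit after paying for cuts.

39

Let net[k] be the best obtainable value from length k. For each k, try every first piece i and keep the best of price[i] + net[k−i] minus the 3 cut fee when i<k.
net[1] = 3
net[2] = 8
net[3] = 13
net[4] = 16
net[5] = 18  (first piece 2, then net[3]=13)
net[6] = 23  (first piece 3, then net[3]=13)
net[7] = 26  (first piece 3, then net[4]=16)
net[8] = 29  (first piece 4, then net[4]=16)
net[9] = 39
Best is to make no cuts and sell whole for €39.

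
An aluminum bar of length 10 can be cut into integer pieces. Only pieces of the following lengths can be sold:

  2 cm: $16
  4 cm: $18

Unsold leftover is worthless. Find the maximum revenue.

80

Build f[k] bottom-up: f[k] = max over allowed piece i of (p[i] + f[k−i]).
f[1] = 0
f[2] = 16
f[3] = 16
f[4] = 32  (first piece 2, then f[2]=16)
f[5] = 32
f[6] = 48  (first piece 2, then f[4]=32)
f[7] = 48
f[8] = 64  (first piece 2, then f[6]=48)
f[9] = 64
f[10] = 80  (first piece 2, then f[8]=64)
One optimal cutting: 2 + 2 + 2 + 2 + 2 → $80.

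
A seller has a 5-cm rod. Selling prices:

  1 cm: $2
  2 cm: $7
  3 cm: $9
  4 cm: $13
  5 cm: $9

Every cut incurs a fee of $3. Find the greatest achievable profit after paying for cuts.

Consider every possible first cut. r[k] is the best of p[i]+r[k−i] over all sellable i≤k, charging 3 whenever i<k.
r[1] = 2
r[2] = max(2+2-3, 7+0) = 7
r[3] = max(2+7-3, 7+2-3, 9+0) = 9
r[4] = max(2+9-3, 7+7-3, 9+2-3, 13+0) = 13
r[5] = max(2+13-3, 7+9-3, 9+7-3, 13+2-3, 9+0) = 13
One optimal plan: pieces 3 + 2 (1 cut) → $16 − $3 = $13.

13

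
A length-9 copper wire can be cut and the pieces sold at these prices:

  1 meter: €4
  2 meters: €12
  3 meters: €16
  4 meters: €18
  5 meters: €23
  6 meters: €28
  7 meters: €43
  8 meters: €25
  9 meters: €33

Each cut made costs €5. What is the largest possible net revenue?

50

Let net[k] be the best obtainable value from length k. For each k, try every first piece i and keep the best of price[i] + net[k−i] minus the 5 cut fee when i<k.
net[1] = 4
net[2] = max(4+4-5, 12+0) = 12
net[3] = max(4+12-5, 12+4-5, 16+0) = 16
net[4] = max(4+16-5, 12+12-5, 16+4-5, 18+0) = 19
net[5] = max(4+19-5, 12+16-5, 16+12-5, 18+4-5, 23+0) = 23
net[6] = max(4+23-5, 12+19-5, 16+16-5, 18+12-5, 23+4-5, 28+0) = 28
net[7] = max(4+28-5, 12+23-5, 16+19-5, …, 28+4-5, 43+0) = 43
net[8] = max(4+43-5, 12+28-5, 16+23-5, …, 43+4-5, 25+0) = 42
net[9] = max(4+42-5, 12+43-5, 16+28-5, …, 25+4-5, 33+0) = 50
One optimal plan: pieces 7 + 2 (1 cut) → €55 − €5 = €50.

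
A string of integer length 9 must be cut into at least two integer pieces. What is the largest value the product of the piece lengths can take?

Fill g[k] for k=2..9: at each k try every first piece i and multiply by the better of (k−i) uncut or g[k−i].
g[2] = 1·max(1,0) = 1·1 = 1
g[3] = 1·max(2,1) = 1·2 = 2
g[4] = 2·max(2,1) = 2·2 = 4
g[5] = 2·max(3,2) = 2·3 = 6
g[6] = 3·max(3,2) = 3·3 = 9
g[7] = 2·max(5,6) = 2·6 = 12
g[8] = 2·max(6,9) = 2·9 = 18
g[9] = 3·max(6,9) = 3·9 = 27
One optimal split: 3 + 3 + 3; product 3·3·3 = 27.

27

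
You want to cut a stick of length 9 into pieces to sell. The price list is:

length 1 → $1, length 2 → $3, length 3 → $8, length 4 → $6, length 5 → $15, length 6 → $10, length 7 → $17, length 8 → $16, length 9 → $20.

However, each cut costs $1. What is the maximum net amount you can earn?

22

Consider every possible first cut. v[k] is the best of p[i]+v[k−i] over all sellable i≤k, charging 1 whenever i<k.
v[1] = 1
v[2] = max(1+1-1, 3+0) = 3
v[3] = max(1+3-1, 3+1-1, 8+0) = 8
v[4] = max(1+8-1, 3+3-1, 8+1-1, 6+0) = 8
v[5] = max(1+8-1, 3+8-1, 8+3-1, 6+1-1, 15+0) = 15
v[6] = max(1+15-1, 3+8-1, 8+8-1, 6+3-1, 15+1-1, 10+0) = 15
v[7] = max(1+15-1, 3+15-1, 8+8-1, …, 10+1-1, 17+0) = 17
v[8] = max(1+17-1, 3+15-1, 8+15-1, …, 17+1-1, 16+0) = 22
v[9] = max(1+22-1, 3+17-1, 8+15-1, …, 16+1-1, 20+0) = 22
One optimal plan: pieces 5 + 3 + 1 (2 cuts) → $24 − $2 = $22.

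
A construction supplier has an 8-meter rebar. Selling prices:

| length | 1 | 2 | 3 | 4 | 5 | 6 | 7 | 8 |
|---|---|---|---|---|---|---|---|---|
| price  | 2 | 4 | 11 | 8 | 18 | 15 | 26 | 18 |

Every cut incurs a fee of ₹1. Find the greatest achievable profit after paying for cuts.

28

Let r[k] be the best obtainable value from length k. For each k, try every first piece i and keep the best of price[i] + r[k−i] minus the 1 cut fee when i<k.
r[1] = 2
r[2] = max(2+2-1, 4+0) = 4
r[3] = max(2+4-1, 4+2-1, 11+0) = 11
r[4] = max(2+11-1, 4+4-1, 11+2-1, 8+0) = 12
r[5] = max(2+12-1, 4+11-1, 11+4-1, 8+2-1, 18+0) = 18
r[6] = max(2+18-1, 4+12-1, 11+11-1, 8+4-1, 18+2-1, 15+0) = 21
r[7] = max(2+21-1, 4+18-1, 11+12-1, …, 15+2-1, 26+0) = 26
r[8] = max(2+26-1, 4+21-1, 11+18-1, …, 26+2-1, 18+0) = 28
One optimal plan: pieces 5 + 3 (1 cut) → ₹29 − ₹1 = ₹28.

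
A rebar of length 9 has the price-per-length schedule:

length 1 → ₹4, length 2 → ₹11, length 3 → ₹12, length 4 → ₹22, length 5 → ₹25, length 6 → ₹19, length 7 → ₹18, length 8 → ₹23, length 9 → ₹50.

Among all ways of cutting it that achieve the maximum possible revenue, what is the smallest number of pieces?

1

Build r[k] bottom-up: r[k] = max over allowed piece i of (p[i] + r[k−i]).
r[1] = 4
r[2] = 11
r[3] = 15  (first piece 1, then r[2]=11)
r[4] = 22  (first piece 2, then r[2]=11)
r[5] = 26  (first piece 1, then r[4]=22)
r[6] = 33  (first piece 2, then r[4]=22)
r[7] = 37  (first piece 1, then r[6]=33)
r[8] = 44  (first piece 2, then r[6]=33)
r[9] = 50
Maximum revenue is ₹50.
Now minimize piece count subject to staying optimal: for each k, pieces[k] = 1 + min over i with p[i]+r[k−i]=r[k] of pieces[k−i].
pieces[6] = 2
pieces[7] = 3
pieces[8] = 2
pieces[9] = 1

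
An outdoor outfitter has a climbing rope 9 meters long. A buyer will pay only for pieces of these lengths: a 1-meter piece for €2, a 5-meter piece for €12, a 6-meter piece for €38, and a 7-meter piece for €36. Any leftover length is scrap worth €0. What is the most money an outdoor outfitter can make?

Let f[k] be the best obtainable value from length k. For each k, try every first piece i and keep the best of price[i] + f[k−i].
f[1] = 2
f[2] = 4  (first piece 1, then f[1]=2)
f[3] = 6  (first piece 1, then f[2]=4)
f[4] = 8  (first piece 1, then f[3]=6)
f[5] = 12
f[6] = 38
f[7] = 40  (first piece 1, then f[6]=38)
f[8] = 42  (first piece 1, then f[7]=40)
f[9] = 44  (first piece 1, then f[8]=42)
One optimal cutting: 6 + 1 + 1 + 1 → €44.

44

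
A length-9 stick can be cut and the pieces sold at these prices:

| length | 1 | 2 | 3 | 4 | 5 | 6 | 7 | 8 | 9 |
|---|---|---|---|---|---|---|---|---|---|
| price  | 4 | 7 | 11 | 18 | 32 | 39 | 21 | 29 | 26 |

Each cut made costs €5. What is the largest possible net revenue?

45

Let v[k] be the best obtainable value from length k. For each k, try every first piece i and keep the best of price[i] + v[k−i] minus the 5 cut fee when i<k.
v[1] = 4
v[2] = max(4+4-5, 7+0) = 7
v[3] = max(4+7-5, 7+4-5, 11+0) = 11
v[4] = max(4+11-5, 7+7-5, 11+4-5, 18+0) = 18
v[5] = max(4+18-5, 7+11-5, 11+7-5, 18+4-5, 32+0) = 32
v[6] = max(4+32-5, 7+18-5, 11+11-5, 18+7-5, 32+4-5, 39+0) = 39
v[7] = max(4+39-5, 7+32-5, 11+18-5, …, 39+4-5, 21+0) = 38
v[8] = max(4+38-5, 7+39-5, 11+32-5, …, 21+4-5, 29+0) = 41
v[9] = max(4+41-5, 7+38-5, 11+39-5, …, 29+4-5, 26+0) = 45
One optimal plan: pieces 6 + 3 (1 cut) → €50 − €5 = €45.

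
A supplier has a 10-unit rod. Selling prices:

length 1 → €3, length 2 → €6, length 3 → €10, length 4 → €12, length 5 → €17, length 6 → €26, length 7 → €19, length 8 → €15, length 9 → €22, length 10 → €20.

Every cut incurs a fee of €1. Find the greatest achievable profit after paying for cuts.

Let net[k] be the best obtainable value from length k. For each k, try every first piece i and keep the best of price[i] + net[k−i] minus the 1 cut fee when i<k.
net[1] = 3
net[2] = max(3+3-1, 6+0) = 6
net[3] = max(3+6-1, 6+3-1, 10+0) = 10
net[4] = max(3+10-1, 6+6-1, 10+3-1, 12+0) = 12
net[5] = max(3+12-1, 6+10-1, 10+6-1, 12+3-1, 17+0) = 17
net[6] = max(3+17-1, 6+12-1, 10+10-1, 12+6-1, 17+3-1, 26+0) = 26
net[7] = max(3+26-1, 6+17-1, 10+12-1, …, 26+3-1, 19+0) = 28
net[8] = max(3+28-1, 6+26-1, 10+17-1, …, 19+3-1, 15+0) = 31
net[9] = max(3+31-1, 6+28-1, 10+26-1, …, 15+3-1, 22+0) = 35
net[10] = max(3+35-1, 6+31-1, 10+28-1, …, 22+3-1, 20+0) = 37
One optimal plan: pieces 6 + 3 + 1 (2 cuts) → €39 − €2 = €37.

37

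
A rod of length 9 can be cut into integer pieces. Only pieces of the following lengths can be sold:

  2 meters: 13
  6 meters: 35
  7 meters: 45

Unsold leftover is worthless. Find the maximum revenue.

58

Let f[k] be the best obtainable value from length k. For each k, try every first piece i and keep the best of price[i] + f[k−i].
f[1] = 0
f[2] = 13
f[3] = 13
f[4] = 26  (first piece 2, then f[2]=13)
f[5] = 26
f[6] = 39  (first piece 2, then f[4]=26)
f[7] = 45
f[8] = 52  (first piece 2, then f[6]=39)
f[9] = 58  (first piece 2, then f[7]=45)
One optimal cutting: 7 + 2 → 58.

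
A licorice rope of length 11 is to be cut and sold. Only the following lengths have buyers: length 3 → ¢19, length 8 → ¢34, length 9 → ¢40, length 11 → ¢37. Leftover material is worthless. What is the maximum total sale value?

Let f[k] be the best obtainable value from length k. For each k, try every first piece i and keep the best of price[i] + f[k−i].
f[1] = 0
f[2] = 0
f[3] = 19
f[4] = 19
f[5] = 19
f[6] = 38  (first piece 3, then f[3]=19)
f[7] = 38
f[8] = max(19+19, 34+0) = 38
f[9] = max(19+38, 34+0, 40+0) = 57
f[10] = max(19+38, 34+0, 40+0) = 57
f[11] = max(19+38, 34+19, 40+0, 37+0) = 57
One optimal cutting: pieces 3 + 3 + 3 with 2 cm of scrap → ¢57.

57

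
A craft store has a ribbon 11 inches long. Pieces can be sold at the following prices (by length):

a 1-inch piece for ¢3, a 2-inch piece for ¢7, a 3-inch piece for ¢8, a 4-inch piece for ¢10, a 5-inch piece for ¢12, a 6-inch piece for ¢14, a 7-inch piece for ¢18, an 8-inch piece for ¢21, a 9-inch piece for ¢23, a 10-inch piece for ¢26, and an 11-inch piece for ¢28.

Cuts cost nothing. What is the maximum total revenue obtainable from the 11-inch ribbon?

38

Let best[k] be the best obtainable value from length k. For each k, try every first piece i and keep the best of price[i] + best[k−i].
best[1] = 3
best[2] = 7
best[3] = 10  (first piece 1, then best[2]=7)
best[4] = 14  (first piece 2, then best[2]=7)
best[5] = 17  (first piece 1, then best[4]=14)
best[6] = 21  (first piece 2, then best[4]=14)
best[7] = 24  (first piece 1, then best[6]=21)
best[8] = 28  (first piece 2, then best[6]=21)
best[9] = 31  (first piece 1, then best[8]=28)
best[10] = 35  (first piece 2, then best[8]=28)
best[11] = 38  (first piece 1, then best[10]=35)
One optimal cutting: 2 + 2 + 2 + 2 + 2 + 1 → ¢7 + ¢7 + ¢7 + ¢7 + ¢7 + ¢3 = ¢38.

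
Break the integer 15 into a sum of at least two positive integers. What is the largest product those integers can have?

243

Let P[k] be the best product for length k (with at least one cut). For each first piece i, the rest contributes max(k−i, P[k−i]).
Small cases: P[2]=1, P[3]=2, P[4]=4, P[5]=6, P[6]=9, P[7]=12.
P[8] = 2×max(6,9) = 2×9 = 18
P[9] = 3×max(6,9) = 3×9 = 27
P[10] = 2×max(8,18) = 2×18 = 36
P[11] = 2×max(9,27) = 2×27 = 54
P[12] = 3×max(9,27) = 3×27 = 81
P[13] = 2×max(11,54) = 2×54 = 108
P[14] = 2×max(12,81) = 2×81 = 162
P[15] = 3×max(12,81) = 3×81 = 243
One optimal split: 3 + 3 + 3 + 3 + 3; product 3×3×3×3×3 = 243.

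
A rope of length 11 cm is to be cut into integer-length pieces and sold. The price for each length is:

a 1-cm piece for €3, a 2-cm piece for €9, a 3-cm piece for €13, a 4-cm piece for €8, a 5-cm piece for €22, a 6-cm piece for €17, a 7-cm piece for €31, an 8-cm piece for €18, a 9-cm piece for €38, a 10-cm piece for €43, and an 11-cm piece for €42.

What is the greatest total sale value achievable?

Build v[k] bottom-up: v[k] = max over allowed piece i of (p[i] + v[k−i]).
v[1] = 3
v[2] = 9
v[3] = 13
v[4] = 18  (first piece 2, then v[2]=9)
v[5] = 22  (first piece 2, then v[3]=13)
v[6] = 27  (first piece 2, then v[4]=18)
v[7] = 31  (first piece 2, then v[5]=22)
v[8] = 36  (first piece 2, then v[6]=27)
v[9] = 40  (first piece 2, then v[7]=31)
v[10] = 45  (first piece 2, then v[8]=36)
v[11] = 49  (first piece 2, then v[9]=40)
One optimal cutting: 3 + 2 + 2 + 2 + 2 → €13 + €9 + €9 + €9 + €9 = €49.

49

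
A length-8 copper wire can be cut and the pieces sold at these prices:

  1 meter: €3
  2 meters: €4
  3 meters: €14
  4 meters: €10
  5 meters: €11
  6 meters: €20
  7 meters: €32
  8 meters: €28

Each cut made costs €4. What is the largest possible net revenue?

Let r[k] be the best obtainable value from length k. For each k, try every first piece i and keep the best of price[i] + r[k−i] minus the 4 cut fee when i<k.
r[1] = 3
r[2] = 4
r[3] = 14
r[4] = 13  (first piece 1, then r[3]=14)
r[5] = 14  (first piece 2, then r[3]=14)
r[6] = 24  (first piece 3, then r[3]=14)
r[7] = 32
r[8] = 31  (first piece 1, then r[7]=32)
One optimal plan: pieces 7 + 1 (1 cut) → €35 − €4 = €31.

31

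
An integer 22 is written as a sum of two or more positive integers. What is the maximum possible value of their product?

Fill prod[k] for k=2..22: at each k try every first piece i and multiply by the better of (k−i) uncut or prod[k−i].
prod[2] = 1×max(1,0) = 1×1 = 1
prod[3] = 1×max(2,1) = 1×2 = 2
prod[4] = 2×max(2,1) = 2×2 = 4
prod[5] = 2×max(3,2) = 2×3 = 6
prod[6] = 3×max(3,2) = 3×3 = 9
prod[7] = 2×max(5,6) = 2×6 = 12
prod[8] = 2×max(6,9) = 2×9 = 18
prod[9] = 3×max(6,9) = 3×9 = 27
prod[10] = 2×max(8,18) = 2×18 = 36
prod[11] = 2×max(9,27) = 2×27 = 54
prod[12] = 3×max(9,27) = 3×27 = 81
prod[13] = 2×max(11,54) = 2×54 = 108
prod[14] = 2×max(12,81) = 2×81 = 162
prod[15] = 3×max(12,81) = 3×81 = 243
prod[16] = 2×max(14,162) = 2×162 = 324
prod[17] = 2×max(15,243) = 2×243 = 486
prod[18] = 3×max(15,243) = 3×243 = 729
prod[19] = 2×max(17,486) = 2×486 = 972
prod[20] = 2×max(18,729) = 2×729 = 1458
prod[21] = 3×max(18,729) = 3×729 = 2187
prod[22] = 2×max(20,1458) = 2×1458 = 2916
One optimal split: 3 + 3 + 3 + 3 + 3 + 3 + 2 + 2; product 3×3×3×3×3×3×2×2 = 2916.

2916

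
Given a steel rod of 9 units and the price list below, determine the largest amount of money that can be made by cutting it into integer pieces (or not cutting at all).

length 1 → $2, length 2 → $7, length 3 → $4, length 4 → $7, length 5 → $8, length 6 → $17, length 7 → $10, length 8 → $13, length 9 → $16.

30

Consider every possible first cut. v[k] is the best of p[i]+v[k−i] over all sellable i≤k.
v[1] = 2
v[2] = max(2+2, 7+0) = 7
v[3] = max(2+7, 7+2, 4+0) = 9
v[4] = max(2+9, 7+7, 4+2, 7+0) = 14
v[5] = max(2+14, 7+9, 4+7, 7+2, 8+0) = 16
v[6] = max(2+16, 7+14, 4+9, 7+7, 8+2, 17+0) = 21
v[7] = max(2+21, 7+16, 4+14, …, 17+2, 10+0) = 23
v[8] = max(2+23, 7+21, 4+16, …, 10+2, 13+0) = 28
v[9] = max(2+28, 7+23, 4+21, …, 13+2, 16+0) = 30
One optimal cutting: 2 + 2 + 2 + 2 + 1 → $7 + $7 + $7 + $7 + $2 = $30.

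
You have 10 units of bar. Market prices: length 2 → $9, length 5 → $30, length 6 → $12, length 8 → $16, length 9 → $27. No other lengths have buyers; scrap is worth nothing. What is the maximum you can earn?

60

Consider every possible first cut. r[k] is the best of p[i]+r[k−i] over all sellable i≤k.
r[1] = 0
r[2] = 9
r[3] = 9
r[4] = 18  (first piece 2, then r[2]=9)
r[5] = max(9+9, 30+0) = 30
r[6] = max(9+18, 30+0, 12+0) = 30
r[7] = max(9+30, 30+9, 12+0) = 39
r[8] = max(9+30, 30+9, 12+9, 16+0) = 39
r[9] = max(9+39, 30+18, 12+9, 16+0, 27+0) = 48
r[10] = max(9+39, 30+30, 12+18, 16+9, 27+0) = 60
One optimal cutting: 5 + 5 → $60.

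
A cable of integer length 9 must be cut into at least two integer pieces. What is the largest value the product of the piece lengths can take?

Fill prod[k] for k=2..9: at each k try every first piece i and multiply by the better of (k−i) uncut or prod[k−i].
prod[2] = 1×max(1,0) = 1×1 = 1
prod[3] = 1×max(2,1) = 1×2 = 2
prod[4] = 2×max(2,1) = 2×2 = 4
prod[5] = 2×max(3,2) = 2×3 = 6
prod[6] = 3×max(3,2) = 3×3 = 9
prod[7] = 2×max(5,6) = 2×6 = 12
prod[8] = 2×max(6,9) = 2×9 = 18
prod[9] = 3×max(6,9) = 3×9 = 27
One optimal split: 3 + 3 + 3; product 3×3×3 = 27.

27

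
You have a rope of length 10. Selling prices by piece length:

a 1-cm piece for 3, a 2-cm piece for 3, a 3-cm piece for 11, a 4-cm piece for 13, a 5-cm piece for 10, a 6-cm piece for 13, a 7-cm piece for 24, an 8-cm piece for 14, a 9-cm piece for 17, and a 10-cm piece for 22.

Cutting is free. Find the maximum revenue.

36

Build v[k] bottom-up: v[k] = max over allowed piece i of (p[i] + v[k−i]).
v[1] = 3
v[2] = 6  (first piece 1, then v[1]=3)
v[3] = 11
v[4] = 14  (first piece 1, then v[3]=11)
v[5] = 17  (first piece 1, then v[4]=14)
v[6] = 22  (first piece 3, then v[3]=11)
v[7] = 25  (first piece 1, then v[6]=22)
v[8] = 28  (first piece 1, then v[7]=25)
v[9] = 33  (first piece 3, then v[6]=22)
v[10] = 36  (first piece 1, then v[9]=33)
One optimal cutting: 3 + 3 + 3 + 1 → 11 + 11 + 11 + 3 = 36.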